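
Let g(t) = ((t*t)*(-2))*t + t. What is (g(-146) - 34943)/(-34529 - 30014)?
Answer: -6189183/64543 ≈ -95.892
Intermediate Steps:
g(t) = t - 2*t**3 (g(t) = (t**2*(-2))*t + t = (-2*t**2)*t + t = -2*t**3 + t = t - 2*t**3)
(g(-146) - 34943)/(-34529 - 30014) = ((-146 - 2*(-146)**3) - 34943)/(-34529 - 30014) = ((-146 - 2*(-3112136)) - 34943)/(-64543) = ((-146 + 6224272) - 34943)*(-1/64543) = (6224126 - 34943)*(-1/64543) = 6189183*(-1/64543) = -6189183/64543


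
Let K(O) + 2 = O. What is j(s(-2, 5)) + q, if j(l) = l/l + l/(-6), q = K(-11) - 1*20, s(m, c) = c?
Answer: -197/6 ≈ -32.833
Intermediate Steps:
K(O) = -2 + O
q = -33 (q = (-2 - 11) - 1*20 = -13 - 20 = -33)
j(l) = 1 - l/6 (j(l) = 1 + l*(-⅙) = 1 - l/6)
j(s(-2, 5)) + q = (1 - ⅙*5) - 33 = (1 - ⅚) - 33 = ⅙ - 33 = -197/6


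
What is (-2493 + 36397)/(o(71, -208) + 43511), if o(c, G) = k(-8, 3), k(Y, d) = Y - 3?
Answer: 8476/10875 ≈ 0.77940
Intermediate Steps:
k(Y, d) = -3 + Y
o(c, G) = -11 (o(c, G) = -3 - 8 = -11)
(-2493 + 36397)/(o(71, -208) + 43511) = (-2493 + 36397)/(-11 + 43511) = 33904/43500 = 33904*(1/43500) = 8476/10875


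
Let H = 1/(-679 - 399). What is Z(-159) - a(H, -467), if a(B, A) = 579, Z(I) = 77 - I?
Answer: -343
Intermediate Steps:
H = -1/1078 (H = 1/(-1078) = -1/1078 ≈ -0.00092764)
Z(-159) - a(H, -467) = (77 - 1*(-159)) - 1*579 = (77 + 159) - 579 = 236 - 579 = -343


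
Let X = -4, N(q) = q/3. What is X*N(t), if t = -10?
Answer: 40/3 ≈ 13.333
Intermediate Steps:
N(q) = q/3 (N(q) = q*(⅓) = q/3)
X*N(t) = -4*(-10)/3 = -4*(-10/3) = 40/3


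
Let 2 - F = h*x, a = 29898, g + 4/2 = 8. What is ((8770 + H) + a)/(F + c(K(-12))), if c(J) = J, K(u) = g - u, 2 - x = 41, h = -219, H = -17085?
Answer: -21583/8521 ≈ -2.5329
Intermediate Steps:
g = 6 (g = -2 + 8 = 6)
x = -39 (x = 2 - 1*41 = 2 - 41 = -39)
K(u) = 6 - u
F = -8539 (F = 2 - (-219)*(-39) = 2 - 1*8541 = 2 - 8541 = -8539)
((8770 + H) + a)/(F + c(K(-12))) = ((8770 - 17085) + 29898)/(-8539 + (6 - 1*(-12))) = (-8315 + 29898)/(-8539 + (6 + 12)) = 21583/(-8539 + 18) = 21583/(-8521) = 21583*(-1/8521) = -21583/8521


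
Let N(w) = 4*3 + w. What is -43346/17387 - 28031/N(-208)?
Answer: 478879181/3407852 ≈ 140.52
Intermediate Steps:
N(w) = 12 + w
-43346/17387 - 28031/N(-208) = -43346/17387 - 28031/(12 - 208) = -43346*1/17387 - 28031/(-196) = -43346/17387 - 28031*(-1/196) = -43346/17387 + 28031/196 = 478879181/3407852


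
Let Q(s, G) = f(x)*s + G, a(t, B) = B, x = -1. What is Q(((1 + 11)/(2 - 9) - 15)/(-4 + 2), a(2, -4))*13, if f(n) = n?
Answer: -2249/14 ≈ -160.64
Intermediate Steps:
Q(s, G) = G - s (Q(s, G) = -s + G = G - s)
Q(((1 + 11)/(2 - 9) - 15)/(-4 + 2), a(2, -4))*13 = (-4 - ((1 + 11)/(2 - 9) - 15)/(-4 + 2))*13 = (-4 - (12/(-7) - 15)/(-2))*13 = (-4 - (12*(-⅐) - 15)*(-1)/2)*13 = (-4 - (-12/7 - 15)*(-1)/2)*13 = (-4 - (-117)*(-1)/(7*2))*13 = (-4 - 1*117/14)*13 = (-4 - 117/14)*13 = -173/14*13 = -2249/14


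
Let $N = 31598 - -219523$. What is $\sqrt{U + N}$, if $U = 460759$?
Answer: $74 \sqrt{130} \approx 843.73$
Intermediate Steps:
$N = 251121$ ($N = 31598 + 219523 = 251121$)
$\sqrt{U + N} = \sqrt{460759 + 251121} = \sqrt{711880} = 74 \sqrt{130}$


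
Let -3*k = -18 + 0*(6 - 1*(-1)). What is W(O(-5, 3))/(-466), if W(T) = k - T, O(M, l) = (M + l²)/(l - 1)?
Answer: -2/233 ≈ -0.0085837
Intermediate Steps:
k = 6 (k = -(-18 + 0*(6 - 1*(-1)))/3 = -(-18 + 0*(6 + 1))/3 = -(-18 + 0*7)/3 = -(-18 + 0)/3 = -⅓*(-18) = 6)
O(M, l) = (M + l²)/(-1 + l)
W(T) = 6 - T
W(O(-5, 3))/(-466) = (6 - (-5 + 3²)/(-1 + 3))/(-466) = (6 - (-5 + 9)/2)*(-1/466) = (6 - 4/2)*(-1/466) = (6 - 1*2)*(-1/466) = (6 - 2)*(-1/466) = 4*(-1/466) = -2/233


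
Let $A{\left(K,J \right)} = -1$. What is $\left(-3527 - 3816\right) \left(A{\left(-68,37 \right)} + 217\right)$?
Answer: $-1586088$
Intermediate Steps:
$\left(-3527 - 3816\right) \left(A{\left(-68,37 \right)} + 217\right) = \left(-3527 - 3816\right) \left(-1 + 217\right) = \left(-7343\right) 216 = -1586088$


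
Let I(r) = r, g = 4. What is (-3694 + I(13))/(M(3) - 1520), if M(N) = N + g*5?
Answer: 1227/499 ≈ 2.4589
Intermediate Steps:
M(N) = 20 + N (M(N) = N + 4*5 = N + 20 = 20 + N)
(-3694 + I(13))/(M(3) - 1520) = (-3694 + 13)/((20 + 3) - 1520) = -3681/(23 - 1520) = -3681/(-1497) = -3681*(-1/1497) = 1227/499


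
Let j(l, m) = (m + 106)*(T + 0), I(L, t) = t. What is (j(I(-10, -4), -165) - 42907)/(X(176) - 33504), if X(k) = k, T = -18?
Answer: 41845/33328 ≈ 1.2556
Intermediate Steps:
j(l, m) = -1908 - 18*m (j(l, m) = (m + 106)*(-18 + 0) = (106 + m)*(-18) = -1908 - 18*m)
(j(I(-10, -4), -165) - 42907)/(X(176) - 33504) = ((-1908 - 18*(-165)) - 42907)/(176 - 33504) = ((-1908 + 2970) - 42907)/(-33328) = (1062 - 42907)*(-1/33328) = -41845*(-1/33328) = 41845/33328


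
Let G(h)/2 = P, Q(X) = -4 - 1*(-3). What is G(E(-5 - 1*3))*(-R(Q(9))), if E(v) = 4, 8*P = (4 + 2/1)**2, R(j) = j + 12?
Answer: -99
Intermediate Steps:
Q(X) = -1 (Q(X) = -4 + 3 = -1)
R(j) = 12 + j
P = 9/2 (P = (4 + 2/1)**2/8 = (4 + 2*1)**2/8 = (4 + 2)**2/8 = (1/8)*6**2 = (1/8)*36 = 9/2 ≈ 4.5000)
G(h) = 9 (G(h) = 2*(9/2) = 9)
G(E(-5 - 1*3))*(-R(Q(9))) = 9*(-(12 - 1)) = 9*(-1*11) = 9*(-11) = -99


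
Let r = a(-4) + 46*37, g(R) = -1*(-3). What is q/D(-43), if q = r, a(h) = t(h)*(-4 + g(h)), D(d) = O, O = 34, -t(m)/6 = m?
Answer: 839/17 ≈ 49.353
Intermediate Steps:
t(m) = -6*m
g(R) = 3
D(d) = 34
a(h) = 6*h (a(h) = (-6*h)*(-4 + 3) = -6*h*(-1) = 6*h)
r = 1678 (r = 6*(-4) + 46*37 = -24 + 1702 = 1678)
q = 1678
q/D(-43) = 1678/34 = 1678*(1/34) = 839/17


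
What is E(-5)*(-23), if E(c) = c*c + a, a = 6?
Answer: -713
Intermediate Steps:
E(c) = 6 + c² (E(c) = c*c + 6 = c² + 6 = 6 + c²)
E(-5)*(-23) = (6 + (-5)²)*(-23) = (6 + 25)*(-23) = 31*(-23) = -713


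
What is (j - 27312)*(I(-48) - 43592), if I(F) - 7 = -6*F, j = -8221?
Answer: 1538472301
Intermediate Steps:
I(F) = 7 - 6*F
(j - 27312)*(I(-48) - 43592) = (-8221 - 27312)*((7 - 6*(-48)) - 43592) = -35533*((7 + 288) - 43592) = -35533*(295 - 43592) = -35533*(-43297) = 1538472301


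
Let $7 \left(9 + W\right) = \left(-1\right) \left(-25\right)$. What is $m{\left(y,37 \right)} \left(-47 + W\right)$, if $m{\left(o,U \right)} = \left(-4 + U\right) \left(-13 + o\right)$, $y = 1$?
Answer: $\frac{145332}{7} \approx 20762.0$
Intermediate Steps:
$m{\left(o,U \right)} = \left(-13 + o\right) \left(-4 + U\right)$
$W = - \frac{38}{7}$ ($W = -9 + \frac{\left(-1\right) \left(-25\right)}{7} = -9 + \frac{1}{7} \cdot 25 = -9 + \frac{25}{7} = - \frac{38}{7} \approx -5.4286$)
$m{\left(y,37 \right)} \left(-47 + W\right) = \left(52 - 481 - 4 + 37 \cdot 1\right) \left(-47 - \frac{38}{7}\right) = \left(52 - 481 - 4 + 37\right) \left(- \frac{367}{7}\right) = \left(-396\right) \left(- \frac{367}{7}\right) = \frac{145332}{7}$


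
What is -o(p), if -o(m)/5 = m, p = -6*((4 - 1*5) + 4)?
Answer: -90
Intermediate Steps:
p = -18 (p = -6*((4 - 5) + 4) = -6*(-1 + 4) = -6*3 = -18)
o(m) = -5*m
-o(p) = -(-5)*(-18) = -1*90 = -90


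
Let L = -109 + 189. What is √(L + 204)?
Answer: 2*√71 ≈ 16.852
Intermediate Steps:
L = 80
√(L + 204) = √(80 + 204) = √284 = 2*√71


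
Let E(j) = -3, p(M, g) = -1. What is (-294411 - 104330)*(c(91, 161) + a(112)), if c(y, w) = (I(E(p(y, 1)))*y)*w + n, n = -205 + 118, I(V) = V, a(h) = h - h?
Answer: 17560553640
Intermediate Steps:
a(h) = 0
n = -87
c(y, w) = -87 - 3*w*y (c(y, w) = (-3*y)*w - 87 = -3*w*y - 87 = -87 - 3*w*y)
(-294411 - 104330)*(c(91, 161) + a(112)) = (-294411 - 104330)*((-87 - 3*161*91) + 0) = -398741*((-87 - 43953) + 0) = -398741*(-44040 + 0) = -398741*(-44040) = 17560553640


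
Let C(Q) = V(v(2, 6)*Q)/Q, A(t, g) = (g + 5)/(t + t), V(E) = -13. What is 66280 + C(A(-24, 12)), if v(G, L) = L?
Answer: 1127384/17 ≈ 66317.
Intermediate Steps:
A(t, g) = (5 + g)/(2*t) (A(t, g) = (5 + g)/((2*t)) = (5 + g)*(1/(2*t)) = (5 + g)/(2*t))
C(Q) = -13/Q
66280 + C(A(-24, 12)) = 66280 - 13*(-48/(5 + 12)) = 66280 - 13/((½)*(-1/24)*17) = 66280 - 13/(-17/48) = 66280 - 13*(-48/17) = 66280 + 624/17 = 1127384/17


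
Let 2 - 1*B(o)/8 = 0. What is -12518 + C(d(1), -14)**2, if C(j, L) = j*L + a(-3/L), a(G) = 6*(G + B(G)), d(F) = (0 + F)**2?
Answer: -273493/49 ≈ -5581.5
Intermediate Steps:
B(o) = 16 (B(o) = 16 - 8*0 = 16 + 0 = 16)
d(F) = F**2
a(G) = 96 + 6*G (a(G) = 6*(G + 16) = 6*(16 + G) = 96 + 6*G)
C(j, L) = 96 - 18/L + L*j (C(j, L) = j*L + (96 + 6*(-3/L)) = L*j + (96 - 18/L) = 96 - 18/L + L*j)
-12518 + C(d(1), -14)**2 = -12518 + (96 - 18/(-14) - 14*1**2)**2 = -12518 + (96 - 18*(-1/14) - 14*1)**2 = -12518 + (96 + 9/7 - 14)**2 = -12518 + (583/7)**2 = -12518 + 339889/49 = -273493/49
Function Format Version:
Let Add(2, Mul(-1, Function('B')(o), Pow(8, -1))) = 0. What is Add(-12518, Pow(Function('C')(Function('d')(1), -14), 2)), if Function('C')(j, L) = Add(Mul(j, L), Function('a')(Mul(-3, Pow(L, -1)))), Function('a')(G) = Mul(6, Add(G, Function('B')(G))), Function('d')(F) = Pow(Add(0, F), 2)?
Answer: Rational(-273493, 49) ≈ -5581.5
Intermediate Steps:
Function('B')(o) = 16 (Function('B')(o) = Add(16, Mul(-8, 0)) = Add(16, 0) = 16)
Function('d')(F) = Pow(F, 2)
Function('a')(G) = Add(96, Mul(6, G)) (Function('a')(G) = Mul(6, Add(G, 16)) = Mul(6, Add(16, G)) = Add(96, Mul(6, G)))
Function('C')(j, L) = Add(96, Mul(-18, Pow(L, -1)), Mul(L, j)) (Function('C')(j, L) = Add(Mul(j, L), Add(96, Mul(6, Mul(-3, Pow(L, -1))))) = Add(Mul(L, j), Add(96, Mul(-18, Pow(L, -1)))) = Add(96, Mul(-18, Pow(L, -1)), Mul(L, j)))
Add(-12518, Pow(Function('C')(Function('d')(1), -14), 2)) = Add(-12518, Pow(Add(96, Mul(-18, Pow(-14, -1)), Mul(-14, Pow(1, 2))), 2)) = Add(-12518, Pow(Add(96, Mul(-18, Rational(-1, 14)), Mul(-14, 1)), 2)) = Add(-12518, Pow(Add(96, Rational(9, 7), -14), 2)) = Add(-12518, Pow(Rational(583, 7), 2)) = Add(-12518, Rational(339889, 49)) = Rational(-273493, 49)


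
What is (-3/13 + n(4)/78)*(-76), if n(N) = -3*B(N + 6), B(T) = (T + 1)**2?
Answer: 4826/13 ≈ 371.23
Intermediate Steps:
B(T) = (1 + T)**2
n(N) = -3*(7 + N)**2 (n(N) = -3*(1 + (N + 6))**2 = -3*(1 + (6 + N))**2 = -3*(7 + N)**2)
(-3/13 + n(4)/78)*(-76) = (-3/13 - 3*(7 + 4)**2/78)*(-76) = (-3*1/13 - 3*11**2*(1/78))*(-76) = (-3/13 - 3*121*(1/78))*(-76) = (-3/13 - 363*1/78)*(-76) = (-3/13 - 121/26)*(-76) = -127/26*(-76) = 4826/13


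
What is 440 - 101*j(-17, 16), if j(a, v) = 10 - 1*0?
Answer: -570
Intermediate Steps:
j(a, v) = 10 (j(a, v) = 10 + 0 = 10)
440 - 101*j(-17, 16) = 440 - 101*10 = 440 - 1010 = -570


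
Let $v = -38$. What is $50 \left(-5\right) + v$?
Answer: $-288$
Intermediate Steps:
$50 \left(-5\right) + v = 50 \left(-5\right) - 38 = -250 - 38 = -288$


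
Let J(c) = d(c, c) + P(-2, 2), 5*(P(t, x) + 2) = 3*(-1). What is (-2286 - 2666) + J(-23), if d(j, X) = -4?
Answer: -24793/5 ≈ -4958.6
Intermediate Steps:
P(t, x) = -13/5 (P(t, x) = -2 + (3*(-1))/5 = -2 + (⅕)*(-3) = -2 - ⅗ = -13/5)
J(c) = -33/5 (J(c) = -4 - 13/5 = -33/5)
(-2286 - 2666) + J(-23) = (-2286 - 2666) - 33/5 = -4952 - 33/5 = -24793/5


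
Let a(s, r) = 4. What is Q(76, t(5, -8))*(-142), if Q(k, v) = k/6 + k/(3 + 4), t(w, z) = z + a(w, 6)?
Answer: -70148/21 ≈ -3340.4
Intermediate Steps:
t(w, z) = 4 + z (t(w, z) = z + 4 = 4 + z)
Q(k, v) = 13*k/42 (Q(k, v) = k*(⅙) + k/7 = k/6 + k*(⅐) = k/6 + k/7 = 13*k/42)
Q(76, t(5, -8))*(-142) = ((13/42)*76)*(-142) = (494/21)*(-142) = -70148/21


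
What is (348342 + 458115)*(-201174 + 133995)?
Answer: -54176974803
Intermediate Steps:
(348342 + 458115)*(-201174 + 133995) = 806457*(-67179) = -54176974803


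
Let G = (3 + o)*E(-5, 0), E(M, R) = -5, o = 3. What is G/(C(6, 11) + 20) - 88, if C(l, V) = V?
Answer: -2758/31 ≈ -88.968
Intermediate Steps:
G = -30 (G = (3 + 3)*(-5) = 6*(-5) = -30)
G/(C(6, 11) + 20) - 88 = -30/(11 + 20) - 88 = -30/31 - 88 = -2758/31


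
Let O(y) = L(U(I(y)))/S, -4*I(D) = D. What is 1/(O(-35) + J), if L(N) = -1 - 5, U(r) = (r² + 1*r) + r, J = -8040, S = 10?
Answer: -5/40203 ≈ -0.00012437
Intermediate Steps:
I(D) = -D/4
U(r) = r² + 2*r (U(r) = (r² + r) + r = (r + r²) + r = r² + 2*r)
L(N) = -6
O(y) = -⅗ (O(y) = -6/10 = -6*⅒ = -⅗)
1/(O(-35) + J) = 1/(-⅗ - 8040) = 1/(-40203/5) = -5/40203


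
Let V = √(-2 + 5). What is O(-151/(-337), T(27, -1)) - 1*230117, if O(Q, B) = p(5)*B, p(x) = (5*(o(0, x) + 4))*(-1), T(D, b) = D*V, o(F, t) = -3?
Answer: -230117 - 135*√3 ≈ -2.3035e+5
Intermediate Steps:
V = √3 ≈ 1.7320
T(D, b) = D*√3
p(x) = -5 (p(x) = (5*(-3 + 4))*(-1) = (5*1)*(-1) = 5*(-1) = -5)
O(Q, B) = -5*B
O(-151/(-337), T(27, -1)) - 1*230117 = -135*√3 - 1*230117 = -135*√3 - 230117 = -230117 - 135*√3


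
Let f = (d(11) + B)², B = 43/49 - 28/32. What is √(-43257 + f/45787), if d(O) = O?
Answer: I*√13935189609836703509/17948504 ≈ 207.98*I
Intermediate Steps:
B = 1/392 (B = 43*(1/49) - 28*1/32 = 43/49 - 7/8 = 1/392 ≈ 0.0025510)
f = 18601969/153664 (f = (11 + 1/392)² = (4313/392)² = 18601969/153664 ≈ 121.06)
√(-43257 + f/45787) = √(-43257 + (18601969/153664)/45787) = √(-43257 + (18601969/153664)*(1/45787)) = √(-43257 + 18601969/7035813568) = √(-304348168909007/7035813568) = I*√13935189609836703509/17948504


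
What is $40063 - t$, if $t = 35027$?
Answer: $5036$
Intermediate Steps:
$40063 - t = 40063 - 35027 = 5036$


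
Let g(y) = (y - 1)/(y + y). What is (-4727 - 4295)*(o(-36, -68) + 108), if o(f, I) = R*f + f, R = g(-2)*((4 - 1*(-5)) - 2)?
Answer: 1055574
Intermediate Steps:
g(y) = (-1 + y)/(2*y) (g(y) = (-1 + y)/((2*y)) = (-1 + y)*(1/(2*y)) = (-1 + y)/(2*y))
R = 21/4 (R = ((½)*(-1 - 2)/(-2))*((4 - 1*(-5)) - 2) = ((½)*(-½)*(-3))*((4 + 5) - 2) = 3*(9 - 2)/4 = (¾)*7 = 21/4 ≈ 5.2500)
o(f, I) = 25*f/4 (o(f, I) = 21*f/4 + f = 25*f/4)
(-4727 - 4295)*(o(-36, -68) + 108) = (-4727 - 4295)*((25/4)*(-36) + 108) = -9022*(-225 + 108) = -9022*(-117) = 1055574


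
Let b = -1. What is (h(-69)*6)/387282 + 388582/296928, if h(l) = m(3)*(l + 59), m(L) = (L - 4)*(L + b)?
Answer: 12543870457/9582905808 ≈ 1.3090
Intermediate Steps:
m(L) = (-1 + L)*(-4 + L) (m(L) = (L - 4)*(L - 1) = (-4 + L)*(-1 + L) = (-1 + L)*(-4 + L))
h(l) = -118 - 2*l (h(l) = (4 + 3² - 5*3)*(l + 59) = (4 + 9 - 15)*(59 + l) = -2*(59 + l) = -118 - 2*l)
(h(-69)*6)/387282 + 388582/296928 = ((-118 - 2*(-69))*6)/387282 + 388582/296928 = ((-118 + 138)*6)*(1/387282) + 388582*(1/296928) = (20*6)*(1/387282) + 194291/148464 = 120*(1/387282) + 194291/148464 = 20/64547 + 194291/148464 = 12543870457/9582905808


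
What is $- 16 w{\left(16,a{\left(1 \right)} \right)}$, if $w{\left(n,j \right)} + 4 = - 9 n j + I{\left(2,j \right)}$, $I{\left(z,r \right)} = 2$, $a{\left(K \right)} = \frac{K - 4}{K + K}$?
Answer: $-3424$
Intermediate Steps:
$a{\left(K \right)} = \frac{-4 + K}{2 K}$
$w{\left(n,j \right)} = -2 - 9 j n$ ($w{\left(n,j \right)} = -4 + \left(- 9 n j + 2\right) = -4 - \left(-2 + 9 j n\right) = -2 - 9 j n$)
$- 16 w{\left(16,a{\left(1 \right)} \right)} = - 16 \left(-2 - 9 \frac{-4 + 1}{2 \cdot 1} \cdot 16\right) = - 16 \left(-2 - 9 \cdot \frac{1}{2} \cdot 1 \left(-3\right) 16\right) = - 16 \left(-2 - \left(- \frac{27}{2}\right) 16\right) = - 16 \left(-2 + 216\right) = \left(-16\right) 214 = -3424$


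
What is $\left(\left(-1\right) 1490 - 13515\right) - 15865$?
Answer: $-30870$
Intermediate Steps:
$\left(\left(-1\right) 1490 - 13515\right) - 15865 = \left(-1490 - 13515\right) - 15865 = -15005 - 15865 = -30870$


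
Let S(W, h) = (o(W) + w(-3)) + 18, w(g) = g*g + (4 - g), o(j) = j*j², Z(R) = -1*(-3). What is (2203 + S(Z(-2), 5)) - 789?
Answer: 1475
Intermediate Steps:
Z(R) = 3
o(j) = j³
w(g) = 4 + g² - g (w(g) = g² + (4 - g) = 4 + g² - g)
S(W, h) = 34 + W³ (S(W, h) = (W³ + (4 + (-3)² - 1*(-3))) + 18 = (W³ + (4 + 9 + 3)) + 18 = (W³ + 16) + 18 = (16 + W³) + 18 = 34 + W³)
(2203 + S(Z(-2), 5)) - 789 = (2203 + (34 + 3³)) - 789 = (2203 + (34 + 27)) - 789 = (2203 + 61) - 789 = 2264 - 789 = 1475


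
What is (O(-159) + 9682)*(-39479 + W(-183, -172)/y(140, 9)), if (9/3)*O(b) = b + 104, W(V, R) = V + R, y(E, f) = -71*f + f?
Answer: -144209438453/378 ≈ -3.8151e+8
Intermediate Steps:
y(E, f) = -70*f
W(V, R) = R + V
O(b) = 104/3 + b/3 (O(b) = (b + 104)/3 = (104 + b)/3 = 104/3 + b/3)
(O(-159) + 9682)*(-39479 + W(-183, -172)/y(140, 9)) = ((104/3 + (1/3)*(-159)) + 9682)*(-39479 + (-172 - 183)/((-70*9))) = ((104/3 - 53) + 9682)*(-39479 - 355/(-630)) = (-55/3 + 9682)*(-39479 - 355*(-1/630)) = 28991*(-39479 + 71/126)/3 = (28991/3)*(-4974283/126) = -144209438453/378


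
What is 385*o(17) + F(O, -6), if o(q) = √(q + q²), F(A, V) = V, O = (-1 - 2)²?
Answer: -6 + 1155*√34 ≈ 6728.8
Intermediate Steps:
O = 9 (O = (-3)² = 9)
385*o(17) + F(O, -6) = 385*√(17*(1 + 17)) - 6 = 385*√(17*18) - 6 = 385*√306 - 6 = 385*(3*√34) - 6 = 1155*√34 - 6 = -6 + 1155*√34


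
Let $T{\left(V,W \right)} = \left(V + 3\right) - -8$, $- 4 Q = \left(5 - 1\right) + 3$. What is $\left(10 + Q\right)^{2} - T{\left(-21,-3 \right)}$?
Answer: $\frac{1249}{16} \approx 78.063$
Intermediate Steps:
$Q = - \frac{7}{4}$ ($Q = - \frac{\left(5 - 1\right) + 3}{4} = - \frac{4 + 3}{4} = \left(- \frac{1}{4}\right) 7 = - \frac{7}{4} \approx -1.75$)
$T{\left(V,W \right)} = 11 + V$ ($T{\left(V,W \right)} = \left(3 + V\right) + 8 = 11 + V$)
$\left(10 + Q\right)^{2} - T{\left(-21,-3 \right)} = \left(10 - \frac{7}{4}\right)^{2} - \left(11 - 21\right) = \left(\frac{33}{4}\right)^{2} - -10 = \frac{1089}{16} + 10 = \frac{1249}{16}$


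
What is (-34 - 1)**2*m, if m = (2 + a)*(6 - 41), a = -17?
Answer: 643125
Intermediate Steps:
m = 525 (m = (2 - 17)*(6 - 41) = -15*(-35) = 525)
(-34 - 1)**2*m = (-34 - 1)**2*525 = (-35)**2*525 = 1225*525 = 643125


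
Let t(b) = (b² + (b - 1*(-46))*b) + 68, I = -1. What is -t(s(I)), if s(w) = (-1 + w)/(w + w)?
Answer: -116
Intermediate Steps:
s(w) = (-1 + w)/(2*w) (s(w) = (-1 + w)/((2*w)) = (-1 + w)*(1/(2*w)) = (-1 + w)/(2*w))
t(b) = 68 + b² + b*(46 + b) (t(b) = (b² + (b + 46)*b) + 68 = (b² + (46 + b)*b) + 68 = (b² + b*(46 + b)) + 68 = 68 + b² + b*(46 + b))
-t(s(I)) = -(68 + 2*((½)*(-1 - 1)/(-1))² + 46*((½)*(-1 - 1)/(-1))) = -(68 + 2*((½)*(-1)*(-2))² + 46*((½)*(-1)*(-2))) = -(68 + 2*1² + 46*1) = -(68 + 2*1 + 46) = -(68 + 2 + 46) = -1*116 = -116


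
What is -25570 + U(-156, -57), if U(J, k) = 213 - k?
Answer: -25300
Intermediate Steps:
-25570 + U(-156, -57) = -25570 + (213 - 1*(-57)) = -25570 + (213 + 57) = -25570 + 270 = -25300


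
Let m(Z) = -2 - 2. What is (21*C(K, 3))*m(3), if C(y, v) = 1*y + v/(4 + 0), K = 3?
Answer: -315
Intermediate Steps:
C(y, v) = y + v/4
m(Z) = -4
(21*C(K, 3))*m(3) = (21*(3 + (¼)*3))*(-4) = (21*(3 + ¾))*(-4) = (21*(15/4))*(-4) = (315/4)*(-4) = -315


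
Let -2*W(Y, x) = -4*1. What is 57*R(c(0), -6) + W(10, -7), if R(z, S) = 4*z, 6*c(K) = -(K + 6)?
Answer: -226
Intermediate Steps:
c(K) = -1 - K/6 (c(K) = (-(K + 6))/6 = (-(6 + K))/6 = (-6 - K)/6 = -1 - K/6)
W(Y, x) = 2 (W(Y, x) = -(-2) = -1/2*(-4) = 2)
57*R(c(0), -6) + W(10, -7) = 57*(4*(-1 - 1/6*0)) + 2 = 57*(4*(-1 + 0)) + 2 = 57*(4*(-1)) + 2 = 57*(-4) + 2 = -228 + 2 = -226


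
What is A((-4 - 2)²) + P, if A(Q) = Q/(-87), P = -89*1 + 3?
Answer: -2506/29 ≈ -86.414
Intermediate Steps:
P = -86 (P = -89 + 3 = -86)
A(Q) = -Q/87 (A(Q) = Q*(-1/87) = -Q/87)
A((-4 - 2)²) + P = -(-4 - 2)²/87 - 86 = -1/87*(-6)² - 86 = -1/87*36 - 86 = -12/29 - 86 = -2506/29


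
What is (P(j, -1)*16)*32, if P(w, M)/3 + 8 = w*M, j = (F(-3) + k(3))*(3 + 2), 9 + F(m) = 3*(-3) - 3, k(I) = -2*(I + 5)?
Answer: 271872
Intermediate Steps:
k(I) = -10 - 2*I (k(I) = -2*(5 + I) = -10 - 2*I)
F(m) = -21 (F(m) = -9 + (3*(-3) - 3) = -9 + (-9 - 3) = -9 - 12 = -21)
j = -185 (j = (-21 + (-10 - 2*3))*(3 + 2) = (-21 + (-10 - 6))*5 = (-21 - 16)*5 = -37*5 = -185)
P(w, M) = -24 + 3*M*w (P(w, M) = -24 + 3*(w*M) = -24 + 3*(M*w) = -24 + 3*M*w)
(P(j, -1)*16)*32 = ((-24 + 3*(-1)*(-185))*16)*32 = ((-24 + 555)*16)*32 = (531*16)*32 = 8496*32 = 271872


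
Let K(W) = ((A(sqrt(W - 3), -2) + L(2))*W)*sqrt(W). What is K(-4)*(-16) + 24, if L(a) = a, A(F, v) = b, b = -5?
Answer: 24 - 384*I ≈ 24.0 - 384.0*I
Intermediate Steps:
A(F, v) = -5
K(W) = -3*W**(3/2) (K(W) = ((-5 + 2)*W)*sqrt(W) = (-3*W)*sqrt(W) = -3*W**(3/2))
K(-4)*(-16) + 24 = -(-24)*I*(-16) + 24 = (24*I)*(-16) + 24 = -384*I + 24 = 24 - 384*I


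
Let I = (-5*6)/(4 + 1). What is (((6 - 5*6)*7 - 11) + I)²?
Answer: 34225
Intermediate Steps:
I = -6 (I = -30/5 = -30*⅕ = -6)
(((6 - 5*6)*7 - 11) + I)² = (((6 - 5*6)*7 - 11) - 6)² = (((6 - 30)*7 - 11) - 6)² = ((-24*7 - 11) - 6)² = ((-168 - 11) - 6)² = (-179 - 6)² = (-185)² = 34225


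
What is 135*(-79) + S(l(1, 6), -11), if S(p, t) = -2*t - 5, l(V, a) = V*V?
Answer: -10648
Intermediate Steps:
l(V, a) = V**2
S(p, t) = -5 - 2*t
135*(-79) + S(l(1, 6), -11) = 135*(-79) + (-5 - 2*(-11)) = -10665 + (-5 + 22) = -10665 + 17 = -10648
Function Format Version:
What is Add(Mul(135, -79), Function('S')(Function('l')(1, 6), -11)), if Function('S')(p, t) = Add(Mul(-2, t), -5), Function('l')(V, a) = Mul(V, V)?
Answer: -10648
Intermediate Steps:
Function('l')(V, a) = Pow(V, 2)
Function('S')(p, t) = Add(-5, Mul(-2, t))
Add(Mul(135, -79), Function('S')(Function('l')(1, 6), -11)) = Add(Mul(135, -79), Add(-5, Mul(-2, -11))) = Add(-10665, Add(-5, 22)) = Add(-10665, 17) = -10648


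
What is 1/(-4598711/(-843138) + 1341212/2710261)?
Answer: 2285124039018/13594533876827 ≈ 0.16809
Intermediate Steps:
1/(-4598711/(-843138) + 1341212/2710261) = 1/(-4598711*(-1/843138) + 1341212*(1/2710261)) = 1/(4598711/843138 + 1341212/2710261) = 1/(13594533876827/2285124039018) = 2285124039018/13594533876827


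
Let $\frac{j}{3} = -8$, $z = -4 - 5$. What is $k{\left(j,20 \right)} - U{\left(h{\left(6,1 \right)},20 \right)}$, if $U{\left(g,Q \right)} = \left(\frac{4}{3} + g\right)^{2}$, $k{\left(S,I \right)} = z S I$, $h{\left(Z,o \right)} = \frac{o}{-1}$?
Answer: $\frac{38879}{9} \approx 4319.9$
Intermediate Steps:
$z = -9$
$h{\left(Z,o \right)} = - o$ ($h{\left(Z,o \right)} = o \left(-1\right) = - o$)
$j = -24$ ($j = 3 \left(-8\right) = -24$)
$k{\left(S,I \right)} = - 9 I S$ ($k{\left(S,I \right)} = - 9 S I = - 9 I S$)
$U{\left(g,Q \right)} = \left(\frac{4}{3} + g\right)^{2}$ ($U{\left(g,Q \right)} = \left(4 \cdot \frac{1}{3} + g\right)^{2} = \left(\frac{4}{3} + g\right)^{2}$)
$k{\left(j,20 \right)} - U{\left(h{\left(6,1 \right)},20 \right)} = \left(-9\right) 20 \left(-24\right) - \frac{\left(4 + 3 \left(\left(-1\right) 1\right)\right)^{2}}{9} = 4320 - \frac{\left(4 + 3 \left(-1\right)\right)^{2}}{9} = 4320 - \frac{\left(4 - 3\right)^{2}}{9} = 4320 - \frac{1^{2}}{9} = 4320 - \frac{1}{9} \cdot 1 = 4320 - \frac{1}{9} = \frac{38879}{9}$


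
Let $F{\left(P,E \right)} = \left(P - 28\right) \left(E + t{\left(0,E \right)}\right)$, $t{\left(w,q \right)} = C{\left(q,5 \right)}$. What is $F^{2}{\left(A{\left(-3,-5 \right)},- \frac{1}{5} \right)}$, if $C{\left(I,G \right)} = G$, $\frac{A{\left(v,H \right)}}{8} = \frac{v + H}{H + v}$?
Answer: $9216$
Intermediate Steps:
$A{\left(v,H \right)} = 8$ ($A{\left(v,H \right)} = 8 \frac{v + H}{H + v} = 8 \frac{H + v}{H + v} = 8 \cdot 1 = 8$)
$t{\left(w,q \right)} = 5$
$F{\left(P,E \right)} = \left(-28 + P\right) \left(5 + E\right)$ ($F{\left(P,E \right)} = \left(P - 28\right) \left(E + 5\right) = \left(-28 + P\right) \left(5 + E\right)$)
$F^{2}{\left(A{\left(-3,-5 \right)},- \frac{1}{5} \right)} = \left(-140 - 28 \left(- \frac{1}{5}\right) + 5 \cdot 8 + - \frac{1}{5} \cdot 8\right)^{2} = \left(-140 - 28 \left(\left(-1\right) \frac{1}{5}\right) + 40 + \left(-1\right) \frac{1}{5} \cdot 8\right)^{2} = \left(-140 - - \frac{28}{5} + 40 - \frac{8}{5}\right)^{2} = \left(-140 + \frac{28}{5} + 40 - \frac{8}{5}\right)^{2} = \left(-96\right)^{2} = 9216$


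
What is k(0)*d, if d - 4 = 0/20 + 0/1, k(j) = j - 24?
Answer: -96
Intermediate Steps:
k(j) = -24 + j
d = 4 (d = 4 + (0/20 + 0/1) = 4 + (0*(1/20) + 0*1) = 4 + (0 + 0) = 4 + 0 = 4)
k(0)*d = (-24 + 0)*4 = -24*4 = -96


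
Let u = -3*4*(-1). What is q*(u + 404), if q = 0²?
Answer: 0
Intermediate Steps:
q = 0
u = 12 (u = -12*(-1) = 12)
q*(u + 404) = 0*(12 + 404) = 0*416 = 0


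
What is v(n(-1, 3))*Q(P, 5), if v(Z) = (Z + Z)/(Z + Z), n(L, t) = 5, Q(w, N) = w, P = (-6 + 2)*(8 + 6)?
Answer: -56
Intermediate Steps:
P = -56 (P = -4*14 = -56)
v(Z) = 1 (v(Z) = (2*Z)/((2*Z)) = (2*Z)*(1/(2*Z)) = 1)
v(n(-1, 3))*Q(P, 5) = 1*(-56) = -56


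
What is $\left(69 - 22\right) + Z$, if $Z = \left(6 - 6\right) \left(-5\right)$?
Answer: $47$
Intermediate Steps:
$Z = 0$ ($Z = 0 \left(-5\right) = 0$)
$\left(69 - 22\right) + Z = \left(69 - 22\right) + 0 = 47 + 0 = 47$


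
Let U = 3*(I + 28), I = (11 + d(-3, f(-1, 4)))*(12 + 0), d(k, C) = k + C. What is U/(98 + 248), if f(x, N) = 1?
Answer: 204/173 ≈ 1.1792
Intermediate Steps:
d(k, C) = C + k
I = 108 (I = (11 + (1 - 3))*(12 + 0) = (11 - 2)*12 = 9*12 = 108)
U = 408 (U = 3*(108 + 28) = 3*136 = 408)
U/(98 + 248) = 408/(98 + 248) = 408/346 = (1/346)*408 = 204/173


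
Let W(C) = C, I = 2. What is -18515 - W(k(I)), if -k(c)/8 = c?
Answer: -18499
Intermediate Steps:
k(c) = -8*c
-18515 - W(k(I)) = -18515 - (-8)*2 = -18515 - 1*(-16) = -18515 + 16 = -18499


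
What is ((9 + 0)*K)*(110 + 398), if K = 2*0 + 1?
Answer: 4572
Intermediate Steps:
K = 1 (K = 0 + 1 = 1)
((9 + 0)*K)*(110 + 398) = ((9 + 0)*1)*(110 + 398) = (9*1)*508 = 9*508 = 4572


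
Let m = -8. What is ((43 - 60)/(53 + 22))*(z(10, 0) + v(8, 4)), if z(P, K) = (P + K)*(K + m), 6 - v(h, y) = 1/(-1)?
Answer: 1241/75 ≈ 16.547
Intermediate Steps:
v(h, y) = 7 (v(h, y) = 6 - 1/(-1) = 6 - 1*(-1) = 6 + 1 = 7)
z(P, K) = (-8 + K)*(K + P) (z(P, K) = (P + K)*(K - 8) = (K + P)*(-8 + K) = (-8 + K)*(K + P))
((43 - 60)/(53 + 22))*(z(10, 0) + v(8, 4)) = ((43 - 60)/(53 + 22))*((0**2 - 8*0 - 8*10 + 0*10) + 7) = (-17/75)*((0 + 0 - 80 + 0) + 7) = (-17*1/75)*(-80 + 7) = -17/75*(-73) = 1241/75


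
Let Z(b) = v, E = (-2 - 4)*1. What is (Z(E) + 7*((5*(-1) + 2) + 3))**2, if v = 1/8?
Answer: 1/64 ≈ 0.015625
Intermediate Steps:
v = 1/8 ≈ 0.12500
E = -6 (E = -6*1 = -6)
Z(b) = 1/8
(Z(E) + 7*((5*(-1) + 2) + 3))**2 = (1/8 + 7*((5*(-1) + 2) + 3))**2 = (1/8 + 7*((-5 + 2) + 3))**2 = (1/8 + 7*(-3 + 3))**2 = (1/8 + 7*0)**2 = (1/8 + 0)**2 = (1/8)**2 = 1/64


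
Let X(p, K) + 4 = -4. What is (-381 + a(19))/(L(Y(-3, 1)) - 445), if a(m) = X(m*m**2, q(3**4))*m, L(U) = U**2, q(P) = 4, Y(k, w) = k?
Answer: 533/436 ≈ 1.2225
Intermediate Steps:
X(p, K) = -8 (X(p, K) = -4 - 4 = -8)
a(m) = -8*m
(-381 + a(19))/(L(Y(-3, 1)) - 445) = (-381 - 8*19)/((-3)**2 - 445) = (-381 - 152)/(9 - 445) = -533/(-436) = -1/436*(-533) = 533/436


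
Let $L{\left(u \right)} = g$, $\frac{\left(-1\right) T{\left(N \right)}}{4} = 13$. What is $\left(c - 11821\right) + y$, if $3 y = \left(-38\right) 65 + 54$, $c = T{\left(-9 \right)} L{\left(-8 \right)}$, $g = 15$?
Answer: $- \frac{40219}{3} \approx -13406.0$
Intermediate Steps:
$T{\left(N \right)} = -52$ ($T{\left(N \right)} = \left(-4\right) 13 = -52$)
$L{\left(u \right)} = 15$
$c = -780$ ($c = \left(-52\right) 15 = -780$)
$y = - \frac{2416}{3}$ ($y = \frac{\left(-38\right) 65 + 54}{3} = \frac{-2470 + 54}{3} = \frac{1}{3} \left(-2416\right) = - \frac{2416}{3} \approx -805.33$)
$\left(c - 11821\right) + y = \left(-780 - 11821\right) - \frac{2416}{3} = -12601 - \frac{2416}{3} = - \frac{40219}{3}$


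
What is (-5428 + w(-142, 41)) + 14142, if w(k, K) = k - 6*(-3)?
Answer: 8590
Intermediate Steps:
w(k, K) = 18 + k (w(k, K) = k + 18 = 18 + k)
(-5428 + w(-142, 41)) + 14142 = (-5428 + (18 - 142)) + 14142 = (-5428 - 124) + 14142 = -5552 + 14142 = 8590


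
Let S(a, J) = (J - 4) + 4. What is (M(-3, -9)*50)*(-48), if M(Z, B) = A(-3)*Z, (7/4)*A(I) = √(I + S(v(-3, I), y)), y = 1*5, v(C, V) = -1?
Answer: 28800*√2/7 ≈ 5818.5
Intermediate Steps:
y = 5
S(a, J) = J (S(a, J) = (-4 + J) + 4 = J)
A(I) = 4*√(5 + I)/7 (A(I) = 4*√(I + 5)/7 = 4*√(5 + I)/7)
M(Z, B) = 4*Z*√2/7 (M(Z, B) = (4*√(5 - 3)/7)*Z = (4*√2/7)*Z = 4*Z*√2/7)
(M(-3, -9)*50)*(-48) = (((4/7)*(-3)*√2)*50)*(-48) = (-12*√2/7*50)*(-48) = -600*√2/7*(-48) = 28800*√2/7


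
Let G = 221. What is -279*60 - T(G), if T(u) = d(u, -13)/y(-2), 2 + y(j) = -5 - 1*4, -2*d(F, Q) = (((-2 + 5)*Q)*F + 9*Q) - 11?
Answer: -359533/22 ≈ -16342.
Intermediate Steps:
d(F, Q) = 11/2 - 9*Q/2 - 3*F*Q/2 (d(F, Q) = -((((-2 + 5)*Q)*F + 9*Q) - 11)/2 = -(((3*Q)*F + 9*Q) - 11)/2 = -((3*F*Q + 9*Q) - 11)/2 = -((9*Q + 3*F*Q) - 11)/2 = -(-11 + 9*Q + 3*F*Q)/2 = 11/2 - 9*Q/2 - 3*F*Q/2)
y(j) = -11 (y(j) = -2 + (-5 - 1*4) = -2 + (-5 - 4) = -2 - 9 = -11)
T(u) = -64/11 - 39*u/22 (T(u) = (11/2 - 9/2*(-13) - 3/2*u*(-13))/(-11) = (11/2 + 117/2 + 39*u/2)*(-1/11) = (64 + 39*u/2)*(-1/11) = -64/11 - 39*u/22)
-279*60 - T(G) = -279*60 - (-64/11 - 39/22*221) = -16740 - (-64/11 - 8619/22) = -16740 - 1*(-8747/22) = -16740 + 8747/22 = -359533/22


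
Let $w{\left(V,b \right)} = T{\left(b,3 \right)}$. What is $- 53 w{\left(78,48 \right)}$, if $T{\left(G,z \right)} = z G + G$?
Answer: $-10176$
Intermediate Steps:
$T{\left(G,z \right)} = G + G z$ ($T{\left(G,z \right)} = G z + G = G + G z$)
$w{\left(V,b \right)} = 4 b$ ($w{\left(V,b \right)} = b \left(1 + 3\right) = b 4 = 4 b$)
$- 53 w{\left(78,48 \right)} = - 53 \cdot 4 \cdot 48 = \left(-53\right) 192 = -10176$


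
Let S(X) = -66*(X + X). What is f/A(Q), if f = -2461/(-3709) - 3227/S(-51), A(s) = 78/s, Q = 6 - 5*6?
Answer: -4598509/81149211 ≈ -0.056667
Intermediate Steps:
S(X) = -132*X
Q = -24 (Q = 6 - 30 = -24)
f = 4598509/24968988 (f = -2461/(-3709) - 3227/((-132*(-51))) = -2461*(-1/3709) - 3227/6732 = 2461/3709 - 3227*1/6732 = 2461/3709 - 3227/6732 = 4598509/24968988 ≈ 0.18417)
f/A(Q) = 4598509/(24968988*((78/(-24)))) = 4598509/(24968988*((78*(-1/24)))) = 4598509/(24968988*(-13/4)) = (4598509/24968988)*(-4/13) = -4598509/81149211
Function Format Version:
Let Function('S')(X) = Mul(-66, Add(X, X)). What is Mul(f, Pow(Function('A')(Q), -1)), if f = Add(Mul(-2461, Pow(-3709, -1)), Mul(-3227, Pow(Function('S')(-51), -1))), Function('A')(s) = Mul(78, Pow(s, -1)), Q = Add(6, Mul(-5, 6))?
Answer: Rational(-4598509, 81149211) ≈ -0.056667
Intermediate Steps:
Function('S')(X) = Mul(-132, X) (Function('S')(X) = Mul(-66, Mul(2, X)) = Mul(-132, X))
Q = -24 (Q = Add(6, -30) = -24)
f = Rational(4598509, 24968988) (f = Add(Mul(-2461, Pow(-3709, -1)), Mul(-3227, Pow(Mul(-132, -51), -1))) = Add(Mul(-2461, Rational(-1, 3709)), Mul(-3227, Pow(6732, -1))) = Add(Rational(2461, 3709), Mul(-3227, Rational(1, 6732))) = Add(Rational(2461, 3709), Rational(-3227, 6732)) = Rational(4598509, 24968988) ≈ 0.18417)
Mul(f, Pow(Function('A')(Q), -1)) = Mul(Rational(4598509, 24968988), Pow(Mul(78, Pow(-24, -1)), -1)) = Mul(Rational(4598509, 24968988), Pow(Mul(78, Rational(-1, 24)), -1)) = Mul(Rational(4598509, 24968988), Pow(Rational(-13, 4), -1)) = Mul(Rational(4598509, 24968988), Rational(-4, 13)) = Rational(-4598509, 81149211)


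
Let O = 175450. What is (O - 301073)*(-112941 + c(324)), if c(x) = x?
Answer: 14147285391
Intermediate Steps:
(O - 301073)*(-112941 + c(324)) = (175450 - 301073)*(-112941 + 324) = -125623*(-112617) = 14147285391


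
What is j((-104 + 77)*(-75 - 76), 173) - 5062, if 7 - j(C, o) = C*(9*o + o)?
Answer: -7058265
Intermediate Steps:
j(C, o) = 7 - 10*C*o (j(C, o) = 7 - C*(9*o + o) = 7 - C*10*o = 7 - 10*C*o)
j((-104 + 77)*(-75 - 76), 173) - 5062 = (7 - 10*(-104 + 77)*(-75 - 76)*173) - 5062 = (7 - 10*(-27*(-151))*173) - 5062 = (7 - 10*4077*173) - 5062 = (7 - 7053210) - 5062 = -7053203 - 5062 = -7058265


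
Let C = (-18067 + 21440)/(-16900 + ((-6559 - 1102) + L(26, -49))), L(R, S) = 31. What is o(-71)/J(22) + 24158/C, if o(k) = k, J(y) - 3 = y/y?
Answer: -2370622443/13492 ≈ -1.7571e+5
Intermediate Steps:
J(y) = 4 (J(y) = 3 + y/y = 3 + 1 = 4)
C = -3373/24530 (C = (-18067 + 21440)/(-16900 + ((-6559 - 1102) + 31)) = 3373/(-16900 + (-7661 + 31)) = 3373/(-16900 - 7630) = 3373/(-24530) = 3373*(-1/24530) = -3373/24530 ≈ -0.13751)
o(-71)/J(22) + 24158/C = -71/4 + 24158/(-3373/24530) = -71*1/4 + 24158*(-24530/3373) = -71/4 - 592595740/3373 = -2370622443/13492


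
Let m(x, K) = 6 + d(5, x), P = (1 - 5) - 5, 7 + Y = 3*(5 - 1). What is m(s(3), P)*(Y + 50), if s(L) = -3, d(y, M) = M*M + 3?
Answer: 990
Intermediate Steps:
d(y, M) = 3 + M² (d(y, M) = M² + 3 = 3 + M²)
Y = 5 (Y = -7 + 3*(5 - 1) = -7 + 3*4 = -7 + 12 = 5)
P = -9 (P = -4 - 5 = -9)
m(x, K) = 9 + x² (m(x, K) = 6 + (3 + x²) = 9 + x²)
m(s(3), P)*(Y + 50) = (9 + (-3)²)*(5 + 50) = (9 + 9)*55 = 18*55 = 990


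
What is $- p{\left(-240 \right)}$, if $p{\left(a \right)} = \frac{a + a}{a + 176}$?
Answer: $- \frac{15}{2} \approx -7.5$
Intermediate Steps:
$p{\left(a \right)} = \frac{2 a}{176 + a}$
$- p{\left(-240 \right)} = - \frac{2 \left(-240\right)}{176 - 240} = - \frac{2 \left(-240\right)}{-64} = - \frac{2 \left(-240\right) \left(-1\right)}{64} = \left(-1\right) \frac{15}{2} = - \frac{15}{2}$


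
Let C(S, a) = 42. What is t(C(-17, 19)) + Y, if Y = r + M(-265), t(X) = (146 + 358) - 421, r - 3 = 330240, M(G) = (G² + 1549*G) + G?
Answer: -10199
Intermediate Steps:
M(G) = G² + 1550*G
r = 330243 (r = 3 + 330240 = 330243)
t(X) = 83 (t(X) = 504 - 421 = 83)
Y = -10282 (Y = 330243 - 265*(1550 - 265) = 330243 - 265*1285 = 330243 - 340525 = -10282)
t(C(-17, 19)) + Y = 83 - 10282 = -10199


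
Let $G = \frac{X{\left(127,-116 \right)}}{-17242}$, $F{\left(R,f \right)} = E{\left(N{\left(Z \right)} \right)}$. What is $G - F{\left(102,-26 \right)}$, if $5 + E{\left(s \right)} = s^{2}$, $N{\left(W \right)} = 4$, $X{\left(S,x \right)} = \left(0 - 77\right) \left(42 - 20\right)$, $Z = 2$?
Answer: $- \frac{93984}{8621} \approx -10.902$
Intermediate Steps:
$X{\left(S,x \right)} = -1694$ ($X{\left(S,x \right)} = \left(-77\right) 22 = -1694$)
$E{\left(s \right)} = -5 + s^{2}$
$F{\left(R,f \right)} = 11$ ($F{\left(R,f \right)} = -5 + 4^{2} = -5 + 16 = 11$)
$G = \frac{847}{8621}$ ($G = - \frac{1694}{-17242} = \left(-1694\right) \left(- \frac{1}{17242}\right) = \frac{847}{8621} \approx 0.098248$)
$G - F{\left(102,-26 \right)} = \frac{847}{8621} - 11 = - \frac{93984}{8621}$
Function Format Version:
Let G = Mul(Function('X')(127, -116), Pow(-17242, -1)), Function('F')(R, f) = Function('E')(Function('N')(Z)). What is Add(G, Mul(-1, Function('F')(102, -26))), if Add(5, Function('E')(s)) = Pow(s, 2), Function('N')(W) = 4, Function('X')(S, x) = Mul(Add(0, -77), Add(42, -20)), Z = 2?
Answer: Rational(-93984, 8621) ≈ -10.902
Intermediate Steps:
Function('X')(S, x) = -1694 (Function('X')(S, x) = Mul(-77, 22) = -1694)
Function('E')(s) = Add(-5, Pow(s, 2))
Function('F')(R, f) = 11 (Function('F')(R, f) = Add(-5, Pow(4, 2)) = Add(-5, 16) = 11)
G = Rational(847, 8621) (G = Mul(-1694, Pow(-17242, -1)) = Mul(-1694, Rational(-1, 17242)) = Rational(847, 8621) ≈ 0.098248)
Add(G, Mul(-1, Function('F')(102, -26))) = Add(Rational(847, 8621), Mul(-1, 11)) = Add(Rational(847, 8621), -11) = Rational(-93984, 8621)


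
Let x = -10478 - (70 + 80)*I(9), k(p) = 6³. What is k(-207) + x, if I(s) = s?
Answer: -11612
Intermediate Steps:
k(p) = 216
x = -11828 (x = -10478 - (70 + 80)*9 = -10478 - 150*9 = -10478 - 1*1350 = -10478 - 1350 = -11828)
k(-207) + x = 216 - 11828 = -11612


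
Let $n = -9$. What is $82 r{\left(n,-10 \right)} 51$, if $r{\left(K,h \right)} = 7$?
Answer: $29274$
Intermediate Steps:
$82 r{\left(n,-10 \right)} 51 = 82 \cdot 7 \cdot 51 = 574 \cdot 51 = 29274$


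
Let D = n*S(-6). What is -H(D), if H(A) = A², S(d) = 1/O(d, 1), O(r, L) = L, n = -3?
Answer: -9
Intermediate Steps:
S(d) = 1 (S(d) = 1/1 = 1)
D = -3 (D = -3*1 = -3)
-H(D) = -1*(-3)² = -1*9 = -9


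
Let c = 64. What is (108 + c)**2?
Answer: 29584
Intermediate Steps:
(108 + c)**2 = (108 + 64)**2 = 172**2 = 29584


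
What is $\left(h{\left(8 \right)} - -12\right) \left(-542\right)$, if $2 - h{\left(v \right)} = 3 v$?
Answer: $5420$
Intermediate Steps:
$h{\left(v \right)} = 2 - 3 v$
$\left(h{\left(8 \right)} - -12\right) \left(-542\right) = \left(\left(2 - 24\right) - -12\right) \left(-542\right) = \left(\left(2 - 24\right) + 12\right) \left(-542\right) = \left(-22 + 12\right) \left(-542\right) = \left(-10\right) \left(-542\right) = 5420$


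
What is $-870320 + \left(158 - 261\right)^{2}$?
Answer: $-859711$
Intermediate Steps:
$-870320 + \left(158 - 261\right)^{2} = -870320 + \left(-103\right)^{2} = -870320 + 10609 = -859711$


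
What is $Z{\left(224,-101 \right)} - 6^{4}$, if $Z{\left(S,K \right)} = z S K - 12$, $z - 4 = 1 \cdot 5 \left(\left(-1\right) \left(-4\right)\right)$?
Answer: $-544284$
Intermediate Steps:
$z = 24$ ($z = 4 + 1 \cdot 5 \left(\left(-1\right) \left(-4\right)\right) = 4 + 5 \cdot 4 = 4 + 20 = 24$)
$Z{\left(S,K \right)} = -12 + 24 K S$ ($Z{\left(S,K \right)} = 24 S K - 12 = 24 K S - 12 = -12 + 24 K S$)
$Z{\left(224,-101 \right)} - 6^{4} = \left(-12 + 24 \left(-101\right) 224\right) - 6^{4} = \left(-12 - 542976\right) - 1296 = -542988 - 1296 = -544284$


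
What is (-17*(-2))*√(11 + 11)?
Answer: 34*√22 ≈ 159.47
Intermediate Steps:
(-17*(-2))*√(11 + 11) = 34*√22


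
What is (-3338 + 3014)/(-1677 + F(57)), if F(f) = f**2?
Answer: -27/131 ≈ -0.20611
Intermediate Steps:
(-3338 + 3014)/(-1677 + F(57)) = (-3338 + 3014)/(-1677 + 57**2) = -324/(-1677 + 3249) = -324/1572 = -324*1/1572 = -27/131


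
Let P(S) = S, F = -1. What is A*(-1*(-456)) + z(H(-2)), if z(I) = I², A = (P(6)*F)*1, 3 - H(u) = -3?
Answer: -2700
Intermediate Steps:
H(u) = 6 (H(u) = 3 - 1*(-3) = 3 + 3 = 6)
A = -6 (A = (6*(-1))*1 = -6*1 = -6)
A*(-1*(-456)) + z(H(-2)) = -(-6)*(-456) + 6² = -6*456 + 36 = -2736 + 36 = -2700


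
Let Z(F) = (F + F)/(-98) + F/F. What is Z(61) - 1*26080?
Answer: -1277932/49 ≈ -26080.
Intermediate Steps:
Z(F) = 1 - F/49 (Z(F) = (2*F)*(-1/98) + 1 = -F/49 + 1 = 1 - F/49)
Z(61) - 1*26080 = (1 - 1/49*61) - 1*26080 = (1 - 61/49) - 26080 = -12/49 - 26080 = -1277932/49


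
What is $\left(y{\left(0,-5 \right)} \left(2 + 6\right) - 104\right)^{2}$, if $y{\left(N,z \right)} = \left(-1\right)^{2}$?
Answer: $9216$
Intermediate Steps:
$y{\left(N,z \right)} = 1$
$\left(y{\left(0,-5 \right)} \left(2 + 6\right) - 104\right)^{2} = \left(1 \left(2 + 6\right) - 104\right)^{2} = \left(1 \cdot 8 - 104\right)^{2} = \left(8 - 104\right)^{2} = \left(-96\right)^{2} = 9216$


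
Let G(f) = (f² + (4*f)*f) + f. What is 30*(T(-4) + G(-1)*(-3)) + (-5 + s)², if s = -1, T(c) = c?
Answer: -444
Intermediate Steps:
G(f) = f + 5*f² (G(f) = (f² + 4*f²) + f = 5*f² + f = f + 5*f²)
30*(T(-4) + G(-1)*(-3)) + (-5 + s)² = 30*(-4 - (1 + 5*(-1))*(-3)) + (-5 - 1)² = 30*(-4 - (1 - 5)*(-3)) + (-6)² = 30*(-4 - 1*(-4)*(-3)) + 36 = 30*(-4 + 4*(-3)) + 36 = 30*(-4 - 12) + 36 = 30*(-16) + 36 = -480 + 36 = -444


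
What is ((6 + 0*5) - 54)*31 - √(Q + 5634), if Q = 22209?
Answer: -1488 - √27843 ≈ -1654.9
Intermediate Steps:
((6 + 0*5) - 54)*31 - √(Q + 5634) = ((6 + 0*5) - 54)*31 - √(22209 + 5634) = ((6 + 0) - 54)*31 - √27843 = (6 - 54)*31 - √27843 = -48*31 - √27843 = -1488 - √27843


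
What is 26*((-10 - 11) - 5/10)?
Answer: -559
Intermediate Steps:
26*((-10 - 11) - 5/10) = 26*(-21 - 5*⅒) = 26*(-21 - ½) = 26*(-43/2) = -559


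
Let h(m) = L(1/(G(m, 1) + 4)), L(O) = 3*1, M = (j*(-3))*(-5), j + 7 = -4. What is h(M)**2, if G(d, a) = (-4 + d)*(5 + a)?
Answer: 9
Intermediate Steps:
j = -11 (j = -7 - 4 = -11)
M = -165 (M = -11*(-3)*(-5) = 33*(-5) = -165)
L(O) = 3
h(m) = 3
h(M)**2 = 3**2 = 9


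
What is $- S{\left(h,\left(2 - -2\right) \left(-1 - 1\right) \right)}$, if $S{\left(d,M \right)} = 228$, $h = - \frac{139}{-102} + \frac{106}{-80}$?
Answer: $-228$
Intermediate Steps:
$h = \frac{77}{2040}$ ($h = \left(-139\right) \left(- \frac{1}{102}\right) + 106 \left(- \frac{1}{80}\right) = \frac{139}{102} - \frac{53}{40} = \frac{77}{2040} \approx 0.037745$)
$- S{\left(h,\left(2 - -2\right) \left(-1 - 1\right) \right)} = \left(-1\right) 228 = -228$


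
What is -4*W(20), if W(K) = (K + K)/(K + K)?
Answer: -4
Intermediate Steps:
W(K) = 1 (W(K) = (2*K)/((2*K)) = (2*K)*(1/(2*K)) = 1)
-4*W(20) = -4*1 = -4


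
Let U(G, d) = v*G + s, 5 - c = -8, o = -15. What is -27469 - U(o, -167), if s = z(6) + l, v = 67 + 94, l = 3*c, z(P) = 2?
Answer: -25095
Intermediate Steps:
c = 13 (c = 5 - 1*(-8) = 5 + 8 = 13)
l = 39 (l = 3*13 = 39)
v = 161
s = 41 (s = 2 + 39 = 41)
U(G, d) = 41 + 161*G (U(G, d) = 161*G + 41 = 41 + 161*G)
-27469 - U(o, -167) = -27469 - (41 + 161*(-15)) = -27469 - (41 - 2415) = -27469 - 1*(-2374) = -27469 + 2374 = -25095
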